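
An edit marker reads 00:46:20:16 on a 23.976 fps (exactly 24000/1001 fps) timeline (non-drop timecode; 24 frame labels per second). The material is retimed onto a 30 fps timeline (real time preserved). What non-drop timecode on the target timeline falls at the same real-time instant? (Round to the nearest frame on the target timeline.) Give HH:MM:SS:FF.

Source frame index: (0×3600 + 46×60 + 20) × 24 + 16 = 66736.
Real time: 66736 / (24000/1001) = 4175171/1500 s.
Target frame: (4175171/1500) × (30) = 4175171/50 ≈ 83503.420 → 83503.
At 30 labels/s: frame 83503 → 00:46:23:13.

00:46:23:13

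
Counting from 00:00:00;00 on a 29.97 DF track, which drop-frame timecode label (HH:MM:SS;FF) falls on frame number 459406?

04:15:28;26

Each 10-minute DF block holds 10 × 60 × 30 − 9 × 2 = 17982 frames. 459406 ÷ 17982 → 25 full blocks, remainder 9856.
Within the partial block the first minute is 1800 frames and each further minute 1798, so 5 further minute boundaries passed. Total skipped labels = 18 × 25 + 2 × 5 = 460.
Non-drop label index = 459406 + 460 = 459866; at 30 labels/s that is 04:15:28:26, i.e. DF 04:15:28;26.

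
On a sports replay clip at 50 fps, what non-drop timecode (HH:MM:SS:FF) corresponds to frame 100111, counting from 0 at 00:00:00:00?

100111 ÷ 50 = 2002 full seconds, remainder 11 frames.
2002 s = 0 h 33 min 22 s.
Timecode: 00:33:22:11.

00:33:22:11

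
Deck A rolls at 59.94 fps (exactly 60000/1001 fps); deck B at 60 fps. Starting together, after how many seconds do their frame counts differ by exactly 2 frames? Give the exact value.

The gap grows by |60 − 60000/1001| = 60/1001 frames per second.
Time for a 2-frame gap: 2 ÷ (60/1001) = 1001/30 s.

1001/30 seconds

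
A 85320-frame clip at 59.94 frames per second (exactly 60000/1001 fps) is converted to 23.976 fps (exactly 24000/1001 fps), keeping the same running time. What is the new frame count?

34128 frames

Target frames = source frames × (target rate / source rate) = 85320 × (24000/1001)/(60000/1001) = 85320 × 2/5 = 34128.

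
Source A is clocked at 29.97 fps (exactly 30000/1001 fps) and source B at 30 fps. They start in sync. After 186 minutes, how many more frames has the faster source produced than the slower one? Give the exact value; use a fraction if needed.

334800/1001 frames

186 min = 11160 s.
A emits 30000/1001 × 11160 = 334800000/1001 frames; B emits 30 × 11160 = 334800.
Difference = 334800/1001 frames (≈ 334.4655); B is ahead of A.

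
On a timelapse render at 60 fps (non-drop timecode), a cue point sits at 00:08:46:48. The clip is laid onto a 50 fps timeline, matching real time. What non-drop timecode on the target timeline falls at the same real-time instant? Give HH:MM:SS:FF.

00:08:46:40

Source frame index: (0×3600 + 8×60 + 46) × 60 + 48 = 31608.
Real time: 31608 / (60) = 2634/5 s.
Target frame: (2634/5) × (50) = 26340.
At 50 labels/s: frame 26340 → 00:08:46:40.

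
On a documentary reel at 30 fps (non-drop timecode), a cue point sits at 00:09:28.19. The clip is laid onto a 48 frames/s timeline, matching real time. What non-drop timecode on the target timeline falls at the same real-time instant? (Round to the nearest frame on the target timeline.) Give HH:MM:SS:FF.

Source frame index: (0×3600 + 9×60 + 28) × 30 + 19 = 17059.
Real time: 17059 / (30) = 17059/30 s.
Target frame: (17059/30) × (48) = 136472/5 ≈ 27294.400 → 27294.
At 48 labels/s: frame 27294 → 00:09:28:30.

00:09:28:30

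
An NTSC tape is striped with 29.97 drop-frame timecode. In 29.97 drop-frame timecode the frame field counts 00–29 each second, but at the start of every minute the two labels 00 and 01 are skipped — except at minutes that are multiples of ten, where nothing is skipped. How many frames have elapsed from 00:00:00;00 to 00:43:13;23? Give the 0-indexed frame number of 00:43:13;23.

As if non-drop at 30 labels/s: (0 × 3600 + 43 × 60 + 13) × 30 + 23 = 77813.
Minute boundaries passed: 43; those not divisible by 10: 43 − 4 = 39; dropped labels = 2 × 39 = 78.
Actual frame index = 77813 − 78 = 77735.

77735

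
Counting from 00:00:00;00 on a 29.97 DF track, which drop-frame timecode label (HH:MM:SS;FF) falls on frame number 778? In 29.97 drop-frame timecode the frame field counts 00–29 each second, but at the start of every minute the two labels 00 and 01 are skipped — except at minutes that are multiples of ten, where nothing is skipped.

00:00:25;28

Ten DF minutes hold 17982 frames, so frame 778 lies in block 0 (frames 0–17981) with 778 frames into that block.
The block's first minute is 1800 frames and the rest 1798 each; 778 frames reaches minute 0, so 0 × 18 + 0 × 2 = 0 labels have been skipped so far.
Adding those back, label number 778 + 0 = 778 at 30 labels/s is 25 s + 28 f = 0 h 0 min 25 s frame 28, i.e. 00:00:25;28.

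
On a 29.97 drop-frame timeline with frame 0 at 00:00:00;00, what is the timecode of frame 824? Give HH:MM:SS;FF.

Each 10-minute DF block holds 10 × 60 × 30 − 9 × 2 = 17982 frames. 824 ÷ 17982 → 0 full blocks, remainder 824.
Within the partial block the first minute is 1800 frames and each further minute 1798, so 0 further minute boundaries passed. Total skipped labels = 18 × 0 + 2 × 0 = 0.
Non-drop label index = 824 + 0 = 824; at 30 labels/s that is 00:00:27:14, i.e. DF 00:00:27;14.

00:00:27;14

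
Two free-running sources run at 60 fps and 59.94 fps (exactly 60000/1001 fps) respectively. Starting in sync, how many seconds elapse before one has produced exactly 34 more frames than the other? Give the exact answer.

17017/30 seconds

The gap grows by |60000/1001 − 60| = 60/1001 frames per second.
Time for a 34-frame gap: 34 ÷ (60/1001) = 17017/30 s.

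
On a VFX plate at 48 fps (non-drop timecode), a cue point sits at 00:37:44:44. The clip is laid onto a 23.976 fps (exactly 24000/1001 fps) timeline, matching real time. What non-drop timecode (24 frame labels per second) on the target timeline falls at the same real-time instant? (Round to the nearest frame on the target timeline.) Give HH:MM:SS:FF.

Source frame index: (0×3600 + 37×60 + 44) × 48 + 44 = 108716.
Real time: 108716 / (48) = 27179/12 s.
Target frame: (27179/12) × (24000/1001) = 54358000/1001 ≈ 54303.696 → 54304.
At 24 labels/s: frame 54304 → 00:37:42:16.

00:37:42:16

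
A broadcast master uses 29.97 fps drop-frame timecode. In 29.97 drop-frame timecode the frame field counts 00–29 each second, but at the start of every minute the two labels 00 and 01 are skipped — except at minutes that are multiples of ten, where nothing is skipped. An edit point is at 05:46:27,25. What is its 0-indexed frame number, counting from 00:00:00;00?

Complete 10-minute blocks: 34, each 17982 frames → 611388.
Remaining 6 whole minutes in the current block: 1800 + 5 × 1798 = 10790 frames.
Within the current minute: 27 × 30 + 25 − 2 = 833 (labels ;00/;01 skipped at this minute). Total = 611388 + 10790 + 833 = 623011.

623011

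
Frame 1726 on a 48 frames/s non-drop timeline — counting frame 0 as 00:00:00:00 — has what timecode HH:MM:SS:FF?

00:00:35:46

1726 ÷ 48 = 35 full seconds, remainder 46 frames.
35 s = 0 h 0 min 35 s.
Timecode: 00:00:35:46.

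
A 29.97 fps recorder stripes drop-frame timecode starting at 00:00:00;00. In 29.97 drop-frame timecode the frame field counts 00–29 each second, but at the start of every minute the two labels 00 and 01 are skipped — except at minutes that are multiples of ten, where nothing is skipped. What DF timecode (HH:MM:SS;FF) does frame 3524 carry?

00:01:57;16

Ten DF minutes hold 17982 frames, so frame 3524 lies in block 0 (frames 0–17981) with 3524 frames into that block.
The block's first minute is 1800 frames and the rest 1798 each; 3524 frames reaches minute 1, so 0 × 18 + 1 × 2 = 2 labels have been skipped so far.
Adding those back, label number 3524 + 2 = 3526 at 30 labels/s is 117 s + 16 f = 0 h 1 min 57 s frame 16, i.e. 00:01:57;16.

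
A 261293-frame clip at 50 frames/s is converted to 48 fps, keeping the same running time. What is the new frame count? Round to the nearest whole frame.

250841 frames

Frames at target rate = 261293 × (48) / (50) = 6271032/25 ≈ 250841.280.
Nearest whole frame: 250841.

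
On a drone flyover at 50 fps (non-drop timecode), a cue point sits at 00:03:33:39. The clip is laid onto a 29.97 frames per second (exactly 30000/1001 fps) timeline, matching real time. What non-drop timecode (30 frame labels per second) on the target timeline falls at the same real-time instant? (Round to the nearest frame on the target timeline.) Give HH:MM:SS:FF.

Source frame index: (0×3600 + 3×60 + 33) × 50 + 39 = 10689.
Real time: 10689 / (50) = 10689/50 s.
Target frame: (10689/50) × (30000/1001) = 916200/143 ≈ 6406.993 → 6407.
At 30 labels/s: frame 6407 → 00:03:33:17.

00:03:33:17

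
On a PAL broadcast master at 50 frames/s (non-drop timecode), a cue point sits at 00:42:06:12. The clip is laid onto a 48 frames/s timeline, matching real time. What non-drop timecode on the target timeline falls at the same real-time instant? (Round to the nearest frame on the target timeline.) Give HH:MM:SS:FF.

00:42:06:12

Source frame index: (0×3600 + 42×60 + 6) × 50 + 12 = 126312.
Real time: 126312 / (50) = 63156/25 s.
Target frame: (63156/25) × (48) = 3031488/25 ≈ 121259.520 → 121260.
At 48 labels/s: frame 121260 → 00:42:06:12.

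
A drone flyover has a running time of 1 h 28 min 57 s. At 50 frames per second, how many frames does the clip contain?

266850 frames

1 h 28 min 57 s = 5337 s.
Frames = 5337 × 50 = 266850.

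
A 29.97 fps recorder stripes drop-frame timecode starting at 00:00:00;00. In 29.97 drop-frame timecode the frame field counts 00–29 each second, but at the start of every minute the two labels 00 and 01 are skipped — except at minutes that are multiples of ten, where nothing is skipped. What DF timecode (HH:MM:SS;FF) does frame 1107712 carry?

Ten DF minutes hold 17982 frames, so frame 1107712 lies in block 61 (frames 1096902–1114883) with 10810 frames into that block.
The block's first minute is 1800 frames and the rest 1798 each; 10810 frames reaches minute 6, so 61 × 18 + 6 × 2 = 1110 labels have been skipped so far.
Adding those back, label number 1107712 + 1110 = 1108822 at 30 labels/s is 36960 s + 22 f = 10 h 16 min 0 s frame 22, i.e. 10:16:00;22.

10:16:00;22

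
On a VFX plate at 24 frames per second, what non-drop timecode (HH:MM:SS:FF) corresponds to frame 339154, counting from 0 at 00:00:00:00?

339154 ÷ 24 = 14131 full seconds, remainder 10 frames.
14131 s = 3 h 55 min 31 s.
Timecode: 03:55:31:10.

03:55:31:10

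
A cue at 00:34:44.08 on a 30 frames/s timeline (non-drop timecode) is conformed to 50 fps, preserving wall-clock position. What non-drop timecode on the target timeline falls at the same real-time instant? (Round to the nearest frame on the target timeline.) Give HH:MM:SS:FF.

Source frame index: (0×3600 + 34×60 + 44) × 30 + 8 = 62528.
Real time: 62528 / (30) = 31264/15 s.
Target frame: (31264/15) × (50) = 312640/3 ≈ 104213.333 → 104213.
At 50 labels/s: frame 104213 → 00:34:44:13.

00:34:44:13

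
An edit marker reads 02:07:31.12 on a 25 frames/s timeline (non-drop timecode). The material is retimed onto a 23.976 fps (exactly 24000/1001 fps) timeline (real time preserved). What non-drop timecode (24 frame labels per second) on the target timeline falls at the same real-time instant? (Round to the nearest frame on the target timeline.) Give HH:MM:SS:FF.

02:07:23:20

Source frame index: (2×3600 + 7×60 + 31) × 25 + 12 = 191287.
Real time: 191287 / (25) = 191287/25 s.
Target frame: (191287/25) × (24000/1001) = 183635520/1001 ≈ 183452.068 → 183452.
At 24 labels/s: frame 183452 → 02:07:23:20.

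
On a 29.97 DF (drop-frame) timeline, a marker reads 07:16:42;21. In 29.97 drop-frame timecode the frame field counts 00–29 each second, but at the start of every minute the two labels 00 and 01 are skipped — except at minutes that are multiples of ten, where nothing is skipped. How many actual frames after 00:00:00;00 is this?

As if non-drop at 30 labels/s: (7 × 3600 + 16 × 60 + 42) × 30 + 21 = 786081.
Minute boundaries passed: 436; those not divisible by 10: 436 − 43 = 393; dropped labels = 2 × 393 = 786.
Actual frame index = 786081 − 786 = 785295.

785295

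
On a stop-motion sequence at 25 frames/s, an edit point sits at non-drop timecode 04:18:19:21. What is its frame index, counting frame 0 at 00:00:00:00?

Total seconds to the label: (4 × 3600 + 18 × 60 + 19) = 15499.
Frame index = 15499 × 25 + 21 = 387496.

387496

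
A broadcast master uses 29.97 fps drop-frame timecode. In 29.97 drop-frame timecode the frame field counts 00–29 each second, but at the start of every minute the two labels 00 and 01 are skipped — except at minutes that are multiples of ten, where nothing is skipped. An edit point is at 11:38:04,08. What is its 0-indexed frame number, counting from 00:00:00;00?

1255270

Complete 10-minute blocks: 69, each 17982 frames → 1240758.
Remaining 8 whole minutes in the current block: 1800 + 7 × 1798 = 14386 frames.
Within the current minute: 4 × 30 + 8 − 2 = 126 (labels ;00/;01 skipped at this minute). Total = 1240758 + 14386 + 126 = 1255270.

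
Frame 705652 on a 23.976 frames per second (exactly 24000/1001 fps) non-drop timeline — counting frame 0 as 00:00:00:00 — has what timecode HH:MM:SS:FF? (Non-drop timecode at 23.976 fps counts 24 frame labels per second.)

705652 ÷ 24 = 29402 full seconds, remainder 4 frames.
29402 s = 8 h 10 min 2 s.
Timecode: 08:10:02:04.

08:10:02:04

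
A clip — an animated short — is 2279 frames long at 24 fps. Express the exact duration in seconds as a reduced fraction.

2279/24 seconds

Running time = 2279 ÷ (24) = 2279 × 1/24 = 2279/24 s.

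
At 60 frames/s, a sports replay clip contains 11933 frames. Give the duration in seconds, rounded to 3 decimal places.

Running time = 11933 × 1/60 = 11933/60 s ≈ 198.883 s.

198.883 seconds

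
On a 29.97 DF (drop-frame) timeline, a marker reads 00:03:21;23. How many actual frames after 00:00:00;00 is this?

6047

Complete 10-minute blocks: 0, each 17982 frames → 0.
Remaining 3 whole minutes in the current block: 1800 + 2 × 1798 = 5396 frames.
Within the current minute: 21 × 30 + 23 − 2 = 651 (labels ;00/;01 skipped at this minute). Total = 0 + 5396 + 651 = 6047.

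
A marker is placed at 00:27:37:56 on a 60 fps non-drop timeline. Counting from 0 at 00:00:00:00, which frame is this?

Total seconds to the label: (0 × 3600 + 27 × 60 + 37) = 1657.
Frame index = 1657 × 60 + 56 = 99476.

99476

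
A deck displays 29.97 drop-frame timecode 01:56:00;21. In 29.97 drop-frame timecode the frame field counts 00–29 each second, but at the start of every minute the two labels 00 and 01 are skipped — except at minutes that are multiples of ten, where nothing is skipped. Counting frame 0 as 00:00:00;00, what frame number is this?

208611

Complete 10-minute blocks: 11, each 17982 frames → 197802.
Remaining 6 whole minutes in the current block: 1800 + 5 × 1798 = 10790 frames.
Within the current minute: 0 × 30 + 21 − 2 = 19 (labels ;00/;01 skipped at this minute). Total = 197802 + 10790 + 19 = 208611.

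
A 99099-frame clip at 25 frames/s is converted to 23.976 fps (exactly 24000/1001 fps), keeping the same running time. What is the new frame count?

95040 frames

Target frames = source frames × (target rate / source rate) = 99099 × (24000/1001)/(25) = 99099 × 960/1001 = 95040.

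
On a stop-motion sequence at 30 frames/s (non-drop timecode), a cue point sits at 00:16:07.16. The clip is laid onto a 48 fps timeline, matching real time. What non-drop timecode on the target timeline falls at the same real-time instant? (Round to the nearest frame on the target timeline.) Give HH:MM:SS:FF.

00:16:07:26

Source frame index: (0×3600 + 16×60 + 7) × 30 + 16 = 29026.
Real time: 29026 / (30) = 14513/15 s.
Target frame: (14513/15) × (48) = 232208/5 ≈ 46441.600 → 46442.
At 48 labels/s: frame 46442 → 00:16:07:26.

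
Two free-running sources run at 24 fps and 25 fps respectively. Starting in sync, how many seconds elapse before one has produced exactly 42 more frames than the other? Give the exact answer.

The gap grows by |25 − 24| = 1 frame per second.
Time for a 42-frame gap: 42 ÷ (1) = 42 s.

42 seconds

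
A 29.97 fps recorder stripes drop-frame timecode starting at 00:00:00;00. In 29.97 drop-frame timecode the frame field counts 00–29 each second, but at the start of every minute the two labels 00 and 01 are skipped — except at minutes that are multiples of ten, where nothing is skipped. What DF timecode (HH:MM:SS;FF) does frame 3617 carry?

00:02:00;21

Each 10-minute DF block holds 10 × 60 × 30 − 9 × 2 = 17982 frames. 3617 ÷ 17982 → 0 full blocks, remainder 3617.
Within the partial block the first minute is 1800 frames and each further minute 1798, so 2 further minute boundaries passed. Total skipped labels = 18 × 0 + 2 × 2 = 4.
Non-drop label index = 3617 + 4 = 3621; at 30 labels/s that is 00:02:00:21, i.e. DF 00:02:00;21.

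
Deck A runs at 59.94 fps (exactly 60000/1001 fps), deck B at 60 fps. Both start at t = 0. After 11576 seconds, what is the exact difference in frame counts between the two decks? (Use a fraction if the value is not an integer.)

A emits 60000/1001 × 11576 = 694560000/1001 frames; B emits 60 × 11576 = 694560.
Difference = 694560/1001 frames (≈ 693.8661); B is ahead of A.

694560/1001 frames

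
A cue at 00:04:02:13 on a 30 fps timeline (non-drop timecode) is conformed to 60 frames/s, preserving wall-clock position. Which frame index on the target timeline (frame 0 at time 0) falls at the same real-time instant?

frame 14546

Source frame index: (0×3600 + 4×60 + 2) × 30 + 13 = 7273.
Real time: 7273 / (30) = 7273/30 s.
Target frame: (7273/30) × (60) = 14546.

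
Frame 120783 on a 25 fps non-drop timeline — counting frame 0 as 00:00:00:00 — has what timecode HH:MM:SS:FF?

01:20:31:08

120783 ÷ 25 = 4831 full seconds, remainder 8 frames.
4831 s = 1 h 20 min 31 s.
Timecode: 01:20:31:08.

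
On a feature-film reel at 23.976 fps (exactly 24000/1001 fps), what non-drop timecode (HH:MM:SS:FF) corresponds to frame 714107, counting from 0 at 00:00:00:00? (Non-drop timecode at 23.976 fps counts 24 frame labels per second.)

714107 ÷ 24 = 29754 full seconds, remainder 11 frames.
29754 s = 8 h 15 min 54 s.
Timecode: 08:15:54:11.

08:15:54:11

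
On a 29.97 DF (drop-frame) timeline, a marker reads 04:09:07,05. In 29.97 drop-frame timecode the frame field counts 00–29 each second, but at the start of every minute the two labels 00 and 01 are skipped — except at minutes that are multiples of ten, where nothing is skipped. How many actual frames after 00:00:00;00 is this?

447965

As if non-drop at 30 labels/s: (4 × 3600 + 9 × 60 + 7) × 30 + 5 = 448415.
Minute boundaries passed: 249; those not divisible by 10: 249 − 24 = 225; dropped labels = 2 × 225 = 450.
Actual frame index = 448415 − 450 = 447965.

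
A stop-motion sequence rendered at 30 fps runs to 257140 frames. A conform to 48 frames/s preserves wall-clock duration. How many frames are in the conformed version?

411424 frames

Target frames = source frames × (target rate / source rate) = 257140 × (48)/(30) = 257140 × 8/5 = 411424.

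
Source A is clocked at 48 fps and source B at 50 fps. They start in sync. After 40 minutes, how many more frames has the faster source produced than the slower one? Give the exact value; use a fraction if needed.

4800 frames

40 min = 2400 s.
A emits 48 × 2400 = 115200 frames; B emits 50 × 2400 = 120000.
Difference = 4800 frames; B is ahead of A.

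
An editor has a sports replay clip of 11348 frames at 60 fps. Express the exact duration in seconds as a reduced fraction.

Running time = 11348 ÷ (60) = 11348 × 1/60 = 2837/15 s.

2837/15 seconds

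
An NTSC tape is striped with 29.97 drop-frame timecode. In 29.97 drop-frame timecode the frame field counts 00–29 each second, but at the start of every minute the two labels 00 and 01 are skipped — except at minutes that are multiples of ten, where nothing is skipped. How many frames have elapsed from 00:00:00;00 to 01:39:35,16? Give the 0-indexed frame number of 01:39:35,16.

Complete 10-minute blocks: 9, each 17982 frames → 161838.
Remaining 9 whole minutes in the current block: 1800 + 8 × 1798 = 16184 frames.
Within the current minute: 35 × 30 + 16 − 2 = 1064 (labels ;00/;01 skipped at this minute). Total = 161838 + 16184 + 1064 = 179086.

179086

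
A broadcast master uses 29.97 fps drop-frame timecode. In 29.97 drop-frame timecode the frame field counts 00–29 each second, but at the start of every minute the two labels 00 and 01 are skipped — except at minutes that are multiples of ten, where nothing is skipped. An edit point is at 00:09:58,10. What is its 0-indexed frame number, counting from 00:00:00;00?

17932

Complete 10-minute blocks: 0, each 17982 frames → 0.
Remaining 9 whole minutes in the current block: 1800 + 8 × 1798 = 16184 frames.
Within the current minute: 58 × 30 + 10 − 2 = 1748 (labels ;00/;01 skipped at this minute). Total = 0 + 16184 + 1748 = 17932.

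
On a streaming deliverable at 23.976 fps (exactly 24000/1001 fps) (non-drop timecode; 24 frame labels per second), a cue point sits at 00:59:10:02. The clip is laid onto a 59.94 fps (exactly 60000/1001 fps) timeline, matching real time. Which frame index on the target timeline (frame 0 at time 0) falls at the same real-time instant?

Source frame index: (0×3600 + 59×60 + 10) × 24 + 2 = 85202.
Real time: 85202 / (24000/1001) = 42643601/12000 s.
Target frame: (42643601/12000) × (60000/1001) = 213005.

frame 213005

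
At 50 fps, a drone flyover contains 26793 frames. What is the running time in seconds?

535.86 seconds

Running time = 26793 / (50) = 535.86 s.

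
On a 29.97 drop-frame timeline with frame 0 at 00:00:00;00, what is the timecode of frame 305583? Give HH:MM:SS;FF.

Each 10-minute DF block holds 10 × 60 × 30 − 9 × 2 = 17982 frames. 305583 ÷ 17982 → 16 full blocks, remainder 17871.
Within the partial block the first minute is 1800 frames and each further minute 1798, so 9 further minute boundaries passed. Total skipped labels = 18 × 16 + 2 × 9 = 306.
Non-drop label index = 305583 + 306 = 305889; at 30 labels/s that is 02:49:56:09, i.e. DF 02:49:56;09.

02:49:56;09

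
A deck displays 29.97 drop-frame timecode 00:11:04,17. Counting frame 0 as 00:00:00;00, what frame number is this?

Complete 10-minute blocks: 1, each 17982 frames → 17982.
Remaining 1 whole minute in the current block: 1800 + 0 × 1798 = 1800 frames.
Within the current minute: 4 × 30 + 17 − 2 = 135 (labels ;00/;01 skipped at this minute). Total = 17982 + 1800 + 135 = 19917.

19917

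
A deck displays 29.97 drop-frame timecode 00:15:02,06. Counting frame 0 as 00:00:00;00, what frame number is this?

As if non-drop at 30 labels/s: (0 × 3600 + 15 × 60 + 2) × 30 + 6 = 27066.
Minute boundaries passed: 15; those not divisible by 10: 15 − 1 = 14; dropped labels = 2 × 14 = 28.
Actual frame index = 27066 − 28 = 27038.

27038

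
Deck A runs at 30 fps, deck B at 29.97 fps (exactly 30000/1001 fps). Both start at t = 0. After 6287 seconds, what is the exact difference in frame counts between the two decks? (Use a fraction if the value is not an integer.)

188610/1001 frames

A emits 30 × 6287 = 188610 frames; B emits 30000/1001 × 6287 = 188610000/1001.
Difference = 188610/1001 frames (≈ 188.4216); B is behind A.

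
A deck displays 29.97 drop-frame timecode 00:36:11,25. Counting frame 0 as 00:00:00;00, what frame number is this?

As if non-drop at 30 labels/s: (0 × 3600 + 36 × 60 + 11) × 30 + 25 = 65155.
Minute boundaries passed: 36; those not divisible by 10: 36 − 3 = 33; dropped labels = 2 × 33 = 66.
Actual frame index = 65155 − 66 = 65089.

65089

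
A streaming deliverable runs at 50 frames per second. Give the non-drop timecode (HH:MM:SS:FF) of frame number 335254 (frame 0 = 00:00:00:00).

335254 ÷ 50 = 6705 full seconds, remainder 4 frames.
6705 s = 1 h 51 min 45 s.
Timecode: 01:51:45:04.

01:51:45:04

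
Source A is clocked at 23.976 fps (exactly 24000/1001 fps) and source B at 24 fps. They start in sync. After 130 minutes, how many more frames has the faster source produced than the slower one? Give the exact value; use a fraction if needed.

130 min = 7800 s.
A emits 24000/1001 × 7800 = 14400000/77 frames; B emits 24 × 7800 = 187200.
Difference = 14400/77 frames (≈ 187.0130); B is ahead of A.

14400/77 frames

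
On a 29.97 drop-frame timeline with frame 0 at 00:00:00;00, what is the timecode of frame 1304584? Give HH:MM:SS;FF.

12:05:29;20

Ten DF minutes hold 17982 frames, so frame 1304584 lies in block 72 (frames 1294704–1312685) with 9880 frames into that block.
The block's first minute is 1800 frames and the rest 1798 each; 9880 frames reaches minute 5, so 72 × 18 + 5 × 2 = 1306 labels have been skipped so far.
Adding those back, label number 1304584 + 1306 = 1305890 at 30 labels/s is 43529 s + 20 f = 12 h 5 min 29 s frame 20, i.e. 12:05:29;20.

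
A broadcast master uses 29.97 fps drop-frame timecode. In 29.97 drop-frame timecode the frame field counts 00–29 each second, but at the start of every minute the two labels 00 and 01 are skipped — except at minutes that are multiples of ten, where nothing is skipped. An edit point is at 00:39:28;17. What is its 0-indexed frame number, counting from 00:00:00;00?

70985

Complete 10-minute blocks: 3, each 17982 frames → 53946.
Remaining 9 whole minutes in the current block: 1800 + 8 × 1798 = 16184 frames.
Within the current minute: 28 × 30 + 17 − 2 = 855 (labels ;00/;01 skipped at this minute). Total = 53946 + 16184 + 855 = 70985.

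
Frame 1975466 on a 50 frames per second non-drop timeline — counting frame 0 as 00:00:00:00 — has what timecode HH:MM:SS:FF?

1975466 ÷ 50 = 39509 full seconds, remainder 16 frames.
39509 s = 10 h 58 min 29 s.
Timecode: 10:58:29:16.

10:58:29:16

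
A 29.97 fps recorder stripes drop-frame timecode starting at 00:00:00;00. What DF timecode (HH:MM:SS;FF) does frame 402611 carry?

03:43:53;23

Ten DF minutes hold 17982 frames, so frame 402611 lies in block 22 (frames 395604–413585) with 7007 frames into that block.
The block's first minute is 1800 frames and the rest 1798 each; 7007 frames reaches minute 3, so 22 × 18 + 3 × 2 = 402 labels have been skipped so far.
Adding those back, label number 402611 + 402 = 403013 at 30 labels/s is 13433 s + 23 f = 3 h 43 min 53 s frame 23, i.e. 03:43:53;23.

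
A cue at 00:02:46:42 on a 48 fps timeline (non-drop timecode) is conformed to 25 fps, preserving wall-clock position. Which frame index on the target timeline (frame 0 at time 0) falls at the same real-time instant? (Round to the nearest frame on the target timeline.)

frame 4172

Source frame index: (0×3600 + 2×60 + 46) × 48 + 42 = 8010.
Real time: 8010 / (48) = 1335/8 s.
Target frame: (1335/8) × (25) = 33375/8 ≈ 4171.875 → 4172.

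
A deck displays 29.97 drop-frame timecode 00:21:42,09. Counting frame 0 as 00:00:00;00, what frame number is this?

Complete 10-minute blocks: 2, each 17982 frames → 35964.
Remaining 1 whole minute in the current block: 1800 + 0 × 1798 = 1800 frames.
Within the current minute: 42 × 30 + 9 − 2 = 1267 (labels ;00/;01 skipped at this minute). Total = 35964 + 1800 + 1267 = 39031.

39031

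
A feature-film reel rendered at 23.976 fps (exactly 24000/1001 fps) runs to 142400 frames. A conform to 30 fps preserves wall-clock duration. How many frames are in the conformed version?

Target frames = source frames × (target rate / source rate) = 142400 × (30)/(24000/1001) = 142400 × 1001/800 = 178178.

178178 frames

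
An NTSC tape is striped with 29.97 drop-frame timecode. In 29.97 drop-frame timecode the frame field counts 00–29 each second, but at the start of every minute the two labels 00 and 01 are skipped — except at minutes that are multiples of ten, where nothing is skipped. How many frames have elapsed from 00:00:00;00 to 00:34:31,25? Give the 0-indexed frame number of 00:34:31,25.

62093

Complete 10-minute blocks: 3, each 17982 frames → 53946.
Remaining 4 whole minutes in the current block: 1800 + 3 × 1798 = 7194 frames.
Within the current minute: 31 × 30 + 25 − 2 = 953 (labels ;00/;01 skipped at this minute). Total = 53946 + 7194 + 953 = 62093.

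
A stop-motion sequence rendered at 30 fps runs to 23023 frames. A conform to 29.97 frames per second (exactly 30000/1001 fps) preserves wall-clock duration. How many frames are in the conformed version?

Target frames = source frames × (target rate / source rate) = 23023 × (30000/1001)/(30) = 23023 × 1000/1001 = 23000.

23000 frames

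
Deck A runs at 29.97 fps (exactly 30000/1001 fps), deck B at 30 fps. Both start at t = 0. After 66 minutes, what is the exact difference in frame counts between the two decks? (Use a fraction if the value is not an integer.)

66 min = 3960 s.
A emits 30000/1001 × 3960 = 10800000/91 frames; B emits 30 × 3960 = 118800.
Difference = 10800/91 frames (≈ 118.6813); B is ahead of A.

10800/91 frames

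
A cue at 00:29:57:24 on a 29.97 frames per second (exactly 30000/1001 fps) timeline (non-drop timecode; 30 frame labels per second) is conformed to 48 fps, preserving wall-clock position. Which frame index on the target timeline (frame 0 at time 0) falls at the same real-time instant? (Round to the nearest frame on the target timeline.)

Source frame index: (0×3600 + 29×60 + 57) × 30 + 24 = 53934.
Real time: 53934 / (30000/1001) = 8997989/5000 s.
Target frame: (8997989/5000) × (48) = 53987934/625 ≈ 86380.694 → 86381.

frame 86381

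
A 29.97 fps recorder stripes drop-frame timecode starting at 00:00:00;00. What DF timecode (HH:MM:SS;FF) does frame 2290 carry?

Each 10-minute DF block holds 10 × 60 × 30 − 9 × 2 = 17982 frames. 2290 ÷ 17982 → 0 full blocks, remainder 2290.
Within the partial block the first minute is 1800 frames and each further minute 1798, so 1 further minute boundary passed. Total skipped labels = 18 × 0 + 2 × 1 = 2.
Non-drop label index = 2290 + 2 = 2292; at 30 labels/s that is 00:01:16:12, i.e. DF 00:01:16;12.

00:01:16;12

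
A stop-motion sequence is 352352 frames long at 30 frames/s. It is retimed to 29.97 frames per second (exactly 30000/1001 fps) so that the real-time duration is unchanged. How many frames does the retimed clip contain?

Target frames = source frames × (target rate / source rate) = 352352 × (30000/1001)/(30) = 352352 × 1000/1001 = 352000.

352000 frames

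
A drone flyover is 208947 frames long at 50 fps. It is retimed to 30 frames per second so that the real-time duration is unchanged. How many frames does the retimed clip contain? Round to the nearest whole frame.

Frames at target rate = 208947 × (30) / (50) = 626841/5 ≈ 125368.200.
Nearest whole frame: 125368.

125368 frames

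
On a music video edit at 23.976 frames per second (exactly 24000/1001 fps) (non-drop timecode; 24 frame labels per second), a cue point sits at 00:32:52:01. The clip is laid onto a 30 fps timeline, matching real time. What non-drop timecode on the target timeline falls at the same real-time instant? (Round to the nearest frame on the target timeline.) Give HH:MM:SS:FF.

00:32:54:00

Source frame index: (0×3600 + 32×60 + 52) × 24 + 1 = 47329.
Real time: 47329 / (24000/1001) = 47376329/24000 s.
Target frame: (47376329/24000) × (30) = 47376329/800 ≈ 59220.411 → 59220.
At 30 labels/s: frame 59220 → 00:32:54:00.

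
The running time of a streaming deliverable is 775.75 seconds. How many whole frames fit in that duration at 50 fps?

Frames = 775.75 × 50 = 77575/2 ≈ 38787.5000.
Complete frames: 38787.

38787 frames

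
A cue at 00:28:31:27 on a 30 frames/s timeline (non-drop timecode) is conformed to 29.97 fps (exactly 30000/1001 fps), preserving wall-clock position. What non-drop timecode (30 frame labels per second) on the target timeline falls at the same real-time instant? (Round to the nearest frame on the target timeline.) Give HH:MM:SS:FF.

Source frame index: (0×3600 + 28×60 + 31) × 30 + 27 = 51357.
Real time: 51357 / (30) = 17119/10 s.
Target frame: (17119/10) × (30000/1001) = 51357000/1001 ≈ 51305.694 → 51306.
At 30 labels/s: frame 51306 → 00:28:30:06.

00:28:30:06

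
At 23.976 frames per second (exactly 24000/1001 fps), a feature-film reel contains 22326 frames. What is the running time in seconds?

931.18025 seconds

Running time = 22326 / (24000/1001) = 931.18025 s.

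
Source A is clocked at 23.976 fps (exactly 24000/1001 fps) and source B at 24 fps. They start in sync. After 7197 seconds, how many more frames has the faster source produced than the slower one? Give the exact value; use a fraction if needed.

172728/1001 frames

A emits 24000/1001 × 7197 = 172728000/1001 frames; B emits 24 × 7197 = 172728.
Difference = 172728/1001 frames (≈ 172.5554); B is ahead of A.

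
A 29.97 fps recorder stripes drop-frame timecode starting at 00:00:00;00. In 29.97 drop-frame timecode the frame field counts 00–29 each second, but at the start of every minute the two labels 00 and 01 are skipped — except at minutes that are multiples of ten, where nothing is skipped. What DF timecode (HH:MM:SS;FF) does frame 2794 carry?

00:01:33;06

Each 10-minute DF block holds 10 × 60 × 30 − 9 × 2 = 17982 frames. 2794 ÷ 17982 → 0 full blocks, remainder 2794.
Within the partial block the first minute is 1800 frames and each further minute 1798, so 1 further minute boundary passed. Total skipped labels = 18 × 0 + 2 × 1 = 2.
Non-drop label index = 2794 + 2 = 2796; at 30 labels/s that is 00:01:33:06, i.e. DF 00:01:33;06.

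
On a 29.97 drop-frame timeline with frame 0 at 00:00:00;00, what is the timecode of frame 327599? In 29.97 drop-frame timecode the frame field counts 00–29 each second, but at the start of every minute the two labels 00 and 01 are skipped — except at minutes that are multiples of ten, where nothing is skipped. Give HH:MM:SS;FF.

03:02:10;27

Each 10-minute DF block holds 10 × 60 × 30 − 9 × 2 = 17982 frames. 327599 ÷ 17982 → 18 full blocks, remainder 3923.
Within the partial block the first minute is 1800 frames and each further minute 1798, so 2 further minute boundaries passed. Total skipped labels = 18 × 18 + 2 × 2 = 328.
Non-drop label index = 327599 + 328 = 327927; at 30 labels/s that is 03:02:10:27, i.e. DF 03:02:10;27.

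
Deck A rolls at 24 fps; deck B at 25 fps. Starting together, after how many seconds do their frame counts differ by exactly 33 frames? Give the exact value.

The gap grows by |25 − 24| = 1 frame per second.
Time for a 33-frame gap: 33 ÷ (1) = 33 s.

33 seconds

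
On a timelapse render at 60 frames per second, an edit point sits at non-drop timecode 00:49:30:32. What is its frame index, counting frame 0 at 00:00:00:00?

frame 178232

Total seconds to the label: (0 × 3600 + 49 × 60 + 30) = 2970.
Frame index = 2970 × 60 + 32 = 178232.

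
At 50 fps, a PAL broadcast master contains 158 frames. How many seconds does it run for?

3.16 seconds

Running time = 158 / (50) = 3.16 s.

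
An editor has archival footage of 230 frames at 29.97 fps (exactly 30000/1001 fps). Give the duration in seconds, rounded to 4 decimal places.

7.6743 seconds

Running time = 230 × 1001/30000 = 23023/3000 s ≈ 7.6743 s.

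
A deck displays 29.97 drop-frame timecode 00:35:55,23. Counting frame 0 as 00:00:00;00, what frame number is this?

64609

Complete 10-minute blocks: 3, each 17982 frames → 53946.
Remaining 5 whole minutes in the current block: 1800 + 4 × 1798 = 8992 frames.
Within the current minute: 55 × 30 + 23 − 2 = 1671 (labels ;00/;01 skipped at this minute). Total = 53946 + 8992 + 1671 = 64609.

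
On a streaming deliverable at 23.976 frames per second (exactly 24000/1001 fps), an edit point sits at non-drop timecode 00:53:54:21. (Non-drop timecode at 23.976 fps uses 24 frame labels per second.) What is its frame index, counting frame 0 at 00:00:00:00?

Total seconds to the label: (0 × 3600 + 53 × 60 + 54) = 3234.
Frame index = 3234 × 24 + 21 = 77637.

77637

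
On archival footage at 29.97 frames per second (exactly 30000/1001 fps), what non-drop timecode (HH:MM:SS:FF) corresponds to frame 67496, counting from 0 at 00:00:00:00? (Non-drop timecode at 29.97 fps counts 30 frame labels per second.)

67496 ÷ 30 = 2249 full seconds, remainder 26 frames.
2249 s = 0 h 37 min 29 s.
Timecode: 00:37:29:26.

00:37:29:26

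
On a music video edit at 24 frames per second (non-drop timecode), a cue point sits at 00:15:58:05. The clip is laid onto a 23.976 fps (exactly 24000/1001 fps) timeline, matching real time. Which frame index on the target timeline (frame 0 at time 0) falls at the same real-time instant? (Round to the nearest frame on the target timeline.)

Source frame index: (0×3600 + 15×60 + 58) × 24 + 5 = 22997.
Real time: 22997 / (24) = 22997/24 s.
Target frame: (22997/24) × (24000/1001) = 1769000/77 ≈ 22974.026 → 22974.

frame 22974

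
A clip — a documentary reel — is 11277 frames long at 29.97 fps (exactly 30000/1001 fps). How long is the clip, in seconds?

Running time = 11277 / (30000/1001) = 376.2759 s.

376.2759 seconds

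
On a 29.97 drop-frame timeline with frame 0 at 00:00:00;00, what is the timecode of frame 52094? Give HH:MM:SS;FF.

Ten DF minutes hold 17982 frames, so frame 52094 lies in block 2 (frames 35964–53945) with 16130 frames into that block.
The block's first minute is 1800 frames and the rest 1798 each; 16130 frames reaches minute 8, so 2 × 18 + 8 × 2 = 52 labels have been skipped so far.
Adding those back, label number 52094 + 52 = 52146 at 30 labels/s is 1738 s + 6 f = 0 h 28 min 58 s frame 6, i.e. 00:28:58;06.

00:28:58;06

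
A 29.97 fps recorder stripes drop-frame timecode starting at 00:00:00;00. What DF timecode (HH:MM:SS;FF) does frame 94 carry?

00:00:03;04

Ten DF minutes hold 17982 frames, so frame 94 lies in block 0 (frames 0–17981) with 94 frames into that block.
The block's first minute is 1800 frames and the rest 1798 each; 94 frames reaches minute 0, so 0 × 18 + 0 × 2 = 0 labels have been skipped so far.
Adding those back, label number 94 + 0 = 94 at 30 labels/s is 3 s + 4 f = 0 h 0 min 3 s frame 4, i.e. 00:00:03;04.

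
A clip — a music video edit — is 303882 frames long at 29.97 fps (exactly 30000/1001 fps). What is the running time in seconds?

10139.5294 seconds

Running time = 303882 / (30000/1001) = 10139.5294 s.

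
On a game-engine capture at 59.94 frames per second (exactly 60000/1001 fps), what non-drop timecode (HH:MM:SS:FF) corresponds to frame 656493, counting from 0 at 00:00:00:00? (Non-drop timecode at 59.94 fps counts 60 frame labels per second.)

03:02:21:33

656493 ÷ 60 = 10941 full seconds, remainder 33 frames.
10941 s = 3 h 2 min 21 s.
Timecode: 03:02:21:33.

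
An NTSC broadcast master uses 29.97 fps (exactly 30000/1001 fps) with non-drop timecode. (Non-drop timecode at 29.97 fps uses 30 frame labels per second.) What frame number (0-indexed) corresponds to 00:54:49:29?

Total seconds to the label: (0 × 3600 + 54 × 60 + 49) = 3289.
Frame index = 3289 × 30 + 29 = 98699.

98699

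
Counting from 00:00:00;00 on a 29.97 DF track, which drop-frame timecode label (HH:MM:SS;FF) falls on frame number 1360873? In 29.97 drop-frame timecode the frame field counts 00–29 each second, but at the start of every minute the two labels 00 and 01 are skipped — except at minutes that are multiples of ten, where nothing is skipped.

12:36:47;25

Ten DF minutes hold 17982 frames, so frame 1360873 lies in block 75 (frames 1348650–1366631) with 12223 frames into that block.
The block's first minute is 1800 frames and the rest 1798 each; 12223 frames reaches minute 6, so 75 × 18 + 6 × 2 = 1362 labels have been skipped so far.
Adding those back, label number 1360873 + 1362 = 1362235 at 30 labels/s is 45407 s + 25 f = 12 h 36 min 47 s frame 25, i.e. 12:36:47;25.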